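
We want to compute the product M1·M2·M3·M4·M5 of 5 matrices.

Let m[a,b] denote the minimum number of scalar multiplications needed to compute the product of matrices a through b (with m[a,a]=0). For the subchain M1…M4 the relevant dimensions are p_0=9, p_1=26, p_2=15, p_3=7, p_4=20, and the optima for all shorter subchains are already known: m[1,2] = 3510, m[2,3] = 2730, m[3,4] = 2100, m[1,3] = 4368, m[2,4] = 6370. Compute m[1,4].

m[1,4] = min over k∈[1,3] of m[1,k]+m[k+1,4]+p_{0}·p_k·p_{4}.
k=1: 0 + 6370 + 9·26·20 = 11050; k=2: 3510 + 2100 + 9·15·20 = 8310; k=3: 4368 + 0 + 9·7·20 = 5628.
Minimum: 5628 at k=3.

5628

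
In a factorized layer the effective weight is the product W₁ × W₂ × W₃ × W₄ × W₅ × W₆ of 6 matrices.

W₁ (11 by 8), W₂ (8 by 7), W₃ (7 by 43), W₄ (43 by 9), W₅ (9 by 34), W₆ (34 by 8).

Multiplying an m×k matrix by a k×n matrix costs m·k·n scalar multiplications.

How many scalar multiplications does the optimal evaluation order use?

6813

Adjacent pairs: W₁W₂ = 11·8·7 = 616; W₂W₃ = 8·7·43 = 2408; W₃W₄ = 7·43·9 = 2709; W₄W₅ = 43·9·34 = 13158; W₅W₆ = 9·34·8 = 2448.
Length 3: W₁..W₃: k=1: 0+2408+11·8·43=6192; k=2: 616+0+11·7·43=3927 → min 3927 | W₂..W₄: k=2: 0+2709+8·7·9=3213; k=3: 2408+0+8·43·9=5504 → min 3213 | W₃..W₅: k=3: 0+13158+7·43·34=23392; k=4: 2709+0+7·9·34=4851 → min 4851 | W₄..W₆: k=4: 0+2448+43·9·8=5544; k=5: 13158+0+43·34·8=24854 → min 5544.
Length 4: W₁..W₄: k=1: 0+3213+11·8·9=4005; k=2: 616+2709+11·7·9=4018; k=3: 3927+0+11·43·9=8184 → min 4005 | W₂..W₅: k=2: 0+4851+8·7·34=6755; k=3: 2408+13158+8·43·34=27262; k=4: 3213+0+8·9·34=5661 → min 5661 | W₃..W₆: k=3: 0+5544+7·43·8=7952; k=4: 2709+2448+7·9·8=5661; k=5: 4851+0+7·34·8=6755 → min 5661.
Length 5: W₁..W₅: k=1: 0+5661+11·8·34=8653; k=2: 616+4851+11·7·34=8085; k=3: 3927+13158+11·43·34=33167; k=4: 4005+0+11·9·34=7371 → min 7371 | W₂..W₆: k=2: 0+5661+8·7·8=6109; k=3: 2408+5544+8·43·8=10704; k=4: 3213+2448+8·9·8=6237; k=5: 5661+0+8·34·8=7837 → min 6109.
Length 6: W₁..W₆: k=1: 0+6109+11·8·8=6813; k=2: 616+5661+11·7·8=6893; k=3: 3927+5544+11·43·8=13255; k=4: 4005+2448+11·9·8=7245; k=5: 7371+0+11·34·8=10363 → min 6813.
Optimal order: (W₁ × (W₂ × ((W₃ × W₄) × (W₅ × W₆)))) with cost 6813.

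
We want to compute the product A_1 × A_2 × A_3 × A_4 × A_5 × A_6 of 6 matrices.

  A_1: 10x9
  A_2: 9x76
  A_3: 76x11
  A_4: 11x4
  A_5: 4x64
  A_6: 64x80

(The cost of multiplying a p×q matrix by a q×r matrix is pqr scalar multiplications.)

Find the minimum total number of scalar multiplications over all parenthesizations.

Adjacent pairs: A_1A_2 = 10·9·76 = 6840; A_2A_3 = 9·76·11 = 7524; A_3A_4 = 76·11·4 = 3344; A_4A_5 = 11·4·64 = 2816; A_5A_6 = 4·64·80 = 20480.
Length 3: A_1..A_3: k=1: 0+7524+10·9·11=8514; k=2: 6840+0+10·76·11=15200 → min 8514 | A_2..A_4: k=2: 0+3344+9·76·4=6080; k=3: 7524+0+9·11·4=7920 → min 6080 | A_3..A_5: k=3: 0+2816+76·11·64=56320; k=4: 3344+0+76·4·64=22800 → min 22800 | A_4..A_6: k=4: 0+20480+11·4·80=24000; k=5: 2816+0+11·64·80=59136 → min 24000.
Length 4: A_1..A_4: k=1: 0+6080+10·9·4=6440; k=2: 6840+3344+10·76·4=13224; k=3: 8514+0+10·11·4=8954 → min 6440 | A_2..A_5: k=2: 0+22800+9·76·64=66576; k=3: 7524+2816+9·11·64=16676; k=4: 6080+0+9·4·64=8384 → min 8384 | A_3..A_6: k=3: 0+24000+76·11·80=90880; k=4: 3344+20480+76·4·80=48144; k=5: 22800+0+76·64·80=411920 → min 48144.
Length 5: A_1..A_5: k=1: 0+8384+10·9·64=14144; k=2: 6840+22800+10·76·64=78280; k=3: 8514+2816+10·11·64=18370; k=4: 6440+0+10·4·64=9000 → min 9000 | A_2..A_6: k=2: 0+48144+9·76·80=102864; k=3: 7524+24000+9·11·80=39444; k=4: 6080+20480+9·4·80=29440; k=5: 8384+0+9·64·80=54464 → min 29440.
Length 6: A_1..A_6: k=1: 0+29440+10·9·80=36640; k=2: 6840+48144+10·76·80=115784; k=3: 8514+24000+10·11·80=41314; k=4: 6440+20480+10·4·80=30120; k=5: 9000+0+10·64·80=60200 → min 30120.
Optimal order: ((A_1 × (A_2 × (A_3 × A_4))) × (A_5 × A_6)) with cost 30120.

30120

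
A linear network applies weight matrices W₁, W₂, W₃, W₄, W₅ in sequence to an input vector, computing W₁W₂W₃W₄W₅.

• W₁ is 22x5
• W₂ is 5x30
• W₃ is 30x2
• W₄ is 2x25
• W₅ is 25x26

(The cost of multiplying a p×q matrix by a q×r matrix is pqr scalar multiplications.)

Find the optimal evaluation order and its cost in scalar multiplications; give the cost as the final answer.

Adjacent pairs: W₁W₂ = 22·5·30 = 3300; W₂W₃ = 5·30·2 = 300; W₃W₄ = 30·2·25 = 1500; W₄W₅ = 2·25·26 = 1300.
Length 3: W₁..W₃: k=1: 0+300+22·5·2=520; k=2: 3300+0+22·30·2=4620 → min 520 | W₂..W₄: k=2: 0+1500+5·30·25=5250; k=3: 300+0+5·2·25=550 → min 550 | W₃..W₅: k=3: 0+1300+30·2·26=2860; k=4: 1500+0+30·25·26=21000 → min 2860.
Length 4: W₁..W₄: k=1: 0+550+22·5·25=3300; k=2: 3300+1500+22·30·25=21300; k=3: 520+0+22·2·25=1620 → min 1620 | W₂..W₅: k=2: 0+2860+5·30·26=6760; k=3: 300+1300+5·2·26=1860; k=4: 550+0+5·25·26=3800 → min 1860.
Length 5: W₁..W₅: k=1: 0+1860+22·5·26=4720; k=2: 3300+2860+22·30·26=23320; k=3: 520+1300+22·2·26=2964; k=4: 1620+0+22·25·26=15920 → min 2964.
Optimal parenthesization: ((W₁(W₂W₃))(W₄W₅)) with cost 2964.

2964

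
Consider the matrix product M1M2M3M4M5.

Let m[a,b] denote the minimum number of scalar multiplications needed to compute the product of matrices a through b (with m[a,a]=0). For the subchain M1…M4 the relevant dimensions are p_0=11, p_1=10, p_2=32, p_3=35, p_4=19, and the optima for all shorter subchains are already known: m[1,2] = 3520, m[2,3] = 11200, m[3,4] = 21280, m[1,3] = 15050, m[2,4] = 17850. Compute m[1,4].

m[1,4] = min over k∈[1,3] of m[1,k]+m[k+1,4]+p_{0}·p_k·p_{4}.
k=1: 0 + 17850 + 11·10·19 = 19940; k=2: 3520 + 21280 + 11·32·19 = 31488; k=3: 15050 + 0 + 11·35·19 = 22365.
Minimum: 19940 at k=1.

19940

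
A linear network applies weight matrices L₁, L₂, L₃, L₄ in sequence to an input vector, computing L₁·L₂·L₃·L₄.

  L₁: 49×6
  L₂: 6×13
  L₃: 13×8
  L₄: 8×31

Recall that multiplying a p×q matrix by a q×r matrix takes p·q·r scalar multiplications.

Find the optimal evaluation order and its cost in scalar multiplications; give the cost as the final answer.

Adjacent pairs: L₁L₂ = 49·6·13 = 3822; L₂L₃ = 6·13·8 = 624; L₃L₄ = 13·8·31 = 3224.
Length 3: L₁..L₃: k=1: 0+624+49·6·8=2976; k=2: 3822+0+49·13·8=8918 → min 2976 | L₂..L₄: k=2: 0+3224+6·13·31=5642; k=3: 624+0+6·8·31=2112 → min 2112.
Length 4: L₁..L₄: k=1: 0+2112+49·6·31=11226; k=2: 3822+3224+49·13·31=26793; k=3: 2976+0+49·8·31=15128 → min 11226.
Optimal parenthesization: (L₁·((L₂·L₃)·L₄)) with cost 11226.

11226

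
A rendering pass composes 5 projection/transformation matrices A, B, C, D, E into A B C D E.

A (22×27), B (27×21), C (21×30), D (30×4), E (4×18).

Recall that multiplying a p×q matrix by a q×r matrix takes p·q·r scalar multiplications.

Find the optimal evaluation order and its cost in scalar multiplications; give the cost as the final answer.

8748

Adjacent pairs: AB = 22·27·21 = 12474; BC = 27·21·30 = 17010; CD = 21·30·4 = 2520; DE = 30·4·18 = 2160.
Length 3: A..C: k=1: 0+17010+22·27·30=34830; k=2: 12474+0+22·21·30=26334 → min 26334 | B..D: k=2: 0+2520+27·21·4=4788; k=3: 17010+0+27·30·4=20250 → min 4788 | C..E: k=3: 0+2160+21·30·18=13500; k=4: 2520+0+21·4·18=4032 → min 4032.
Length 4: A..D: k=1: 0+4788+22·27·4=7164; k=2: 12474+2520+22·21·4=16842; k=3: 26334+0+22·30·4=28974 → min 7164 | B..E: k=2: 0+4032+27·21·18=14238; k=3: 17010+2160+27·30·18=33750; k=4: 4788+0+27·4·18=6732 → min 6732.
Length 5: A..E: k=1: 0+6732+22·27·18=17424; k=2: 12474+4032+22·21·18=24822; k=3: 26334+2160+22·30·18=40374; k=4: 7164+0+22·4·18=8748 → min 8748.
Optimal parenthesization: ((A (B (C D))) E) with cost 8748.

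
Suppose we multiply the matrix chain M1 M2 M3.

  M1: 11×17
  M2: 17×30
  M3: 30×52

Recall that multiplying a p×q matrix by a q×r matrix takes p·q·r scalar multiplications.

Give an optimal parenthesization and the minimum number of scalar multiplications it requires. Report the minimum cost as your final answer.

(M1 (M2 M3)): cost 36244.
((M1 M2) M3): cost 22770.
Optimal: ((M1 M2) M3) with cost 22770.

22770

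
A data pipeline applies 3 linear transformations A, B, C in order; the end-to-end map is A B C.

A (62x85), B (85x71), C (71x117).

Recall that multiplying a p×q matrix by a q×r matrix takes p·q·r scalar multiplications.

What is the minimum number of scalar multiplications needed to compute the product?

Order (A (B C)): (B C): 85×71 by 71×117 → 85×117, cost 85·71·117 = 706095; (A (B C)): 62×85 by 85×117 → 62×117, cost 62·85·117 = 616590; cumulative 1322685. Total 1322685.
Order ((A B) C): (A B): 62×85 by 85×71 → 62×71, cost 62·85·71 = 374170; ((A B) C): 62×71 by 71×117 → 62×117, cost 62·71·117 = 515034; cumulative 889204. Total 889204.
Minimum: 889204.

889204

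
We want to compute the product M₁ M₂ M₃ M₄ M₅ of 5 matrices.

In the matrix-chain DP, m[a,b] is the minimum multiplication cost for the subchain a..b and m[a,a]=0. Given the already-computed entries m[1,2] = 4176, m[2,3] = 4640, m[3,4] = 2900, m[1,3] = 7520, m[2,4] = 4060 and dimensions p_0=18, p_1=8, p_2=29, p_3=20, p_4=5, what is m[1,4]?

4780

m[1,4] = min over k∈[1,3] of m[1,k]+m[k+1,4]+p_{0}·p_k·p_{4}.
k=1: 0 + 4060 + 18·8·5 = 4780; k=2: 4176 + 2900 + 18·29·5 = 9686; k=3: 7520 + 0 + 18·20·5 = 9320.
Minimum: 4780 at k=1.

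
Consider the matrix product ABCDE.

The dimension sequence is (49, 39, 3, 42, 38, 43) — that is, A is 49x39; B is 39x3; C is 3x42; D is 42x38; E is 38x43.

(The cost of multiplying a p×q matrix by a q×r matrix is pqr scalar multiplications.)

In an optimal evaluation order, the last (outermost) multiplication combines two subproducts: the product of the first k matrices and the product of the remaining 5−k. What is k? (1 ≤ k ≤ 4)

Adjacent pairs: AB = 49·39·3 = 5733; BC = 39·3·42 = 4914; CD = 3·42·38 = 4788; DE = 42·38·43 = 68628.
Length 3: A..C: k=1: 0+4914+49·39·42=85176; k=2: 5733+0+49·3·42=11907 → min 11907 | B..D: k=2: 0+4788+39·3·38=9234; k=3: 4914+0+39·42·38=67158 → min 9234 | C..E: k=3: 0+68628+3·42·43=74046; k=4: 4788+0+3·38·43=9690 → min 9690.
Length 4: A..D: k=1: 0+9234+49·39·38=81852; k=2: 5733+4788+49·3·38=16107; k=3: 11907+0+49·42·38=90111 → min 16107 | B..E: k=2: 0+9690+39·3·43=14721; k=3: 4914+68628+39·42·43=143976; k=4: 9234+0+39·38·43=72960 → min 14721.
Top-level splits: k=1: (A..A)·(B..E) → 0+14721+49·39·43 = 96894; k=2: (A..B)·(C..E) → 5733+9690+49·3·43 = 21744; k=3: (A..C)·(D..E) → 11907+68628+49·42·43 = 169029; k=4: (A..D)·(E..E) → 16107+0+49·38·43 = 96173.
Best split is after B, i.e. k = 2.

2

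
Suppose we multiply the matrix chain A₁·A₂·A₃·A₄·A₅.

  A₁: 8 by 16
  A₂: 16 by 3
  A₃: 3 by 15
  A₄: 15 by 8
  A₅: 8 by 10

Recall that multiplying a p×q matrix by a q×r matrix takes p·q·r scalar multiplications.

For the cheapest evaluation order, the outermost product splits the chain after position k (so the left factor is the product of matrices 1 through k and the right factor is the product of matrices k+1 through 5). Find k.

Adjacent pairs: A₁A₂ = 8·16·3 = 384; A₂A₃ = 16·3·15 = 720; A₃A₄ = 3·15·8 = 360; A₄A₅ = 15·8·10 = 1200.
Length 3: A₁..A₃: k=1: 0+720+8·16·15=2640; k=2: 384+0+8·3·15=744 → min 744 | A₂..A₄: k=2: 0+360+16·3·8=744; k=3: 720+0+16·15·8=2640 → min 744 | A₃..A₅: k=3: 0+1200+3·15·10=1650; k=4: 360+0+3·8·10=600 → min 600.
Length 4: A₁..A₄: k=1: 0+744+8·16·8=1768; k=2: 384+360+8·3·8=936; k=3: 744+0+8·15·8=1704 → min 936 | A₂..A₅: k=2: 0+600+16·3·10=1080; k=3: 720+1200+16·15·10=4320; k=4: 744+0+16·8·10=2024 → min 1080.
Top-level splits: k=1: (A₁..A₁)·(A₂..A₅) → 0+1080+8·16·10 = 2360; k=2: (A₁..A₂)·(A₃..A₅) → 384+600+8·3·10 = 1224; k=3: (A₁..A₃)·(A₄..A₅) → 744+1200+8·15·10 = 3144; k=4: (A₁..A₄)·(A₅..A₅) → 936+0+8·8·10 = 1576.
Best split is after A₂, i.e. k = 2.

2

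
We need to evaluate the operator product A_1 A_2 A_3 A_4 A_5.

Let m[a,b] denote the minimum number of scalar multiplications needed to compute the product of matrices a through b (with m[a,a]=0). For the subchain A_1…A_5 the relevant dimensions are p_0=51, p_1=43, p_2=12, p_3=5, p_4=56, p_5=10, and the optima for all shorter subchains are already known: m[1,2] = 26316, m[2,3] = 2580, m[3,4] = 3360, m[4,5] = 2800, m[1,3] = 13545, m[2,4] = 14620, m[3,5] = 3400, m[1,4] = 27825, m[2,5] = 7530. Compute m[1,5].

m[1,5] = min over k∈[1,4] of m[1,k]+m[k+1,5]+p_{0}·p_k·p_{5}.
k=1: 0 + 7530 + 51·43·10 = 29460; k=2: 26316 + 3400 + 51·12·10 = 35836; k=3: 13545 + 2800 + 51·5·10 = 18895; k=4: 27825 + 0 + 51·56·10 = 56385.
Minimum: 18895 at k=3.

18895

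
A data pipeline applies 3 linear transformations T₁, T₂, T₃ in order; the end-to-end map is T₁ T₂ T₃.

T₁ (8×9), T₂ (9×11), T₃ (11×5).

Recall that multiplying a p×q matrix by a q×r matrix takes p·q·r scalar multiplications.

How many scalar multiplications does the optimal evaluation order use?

Order (T₁ (T₂ T₃)): (T₂ T₃): 9×11 by 11×5 → 9×5, cost 9·11·5 = 495; (T₁ (T₂ T₃)): 8×9 by 9×5 → 8×5, cost 8·9·5 = 360; cumulative 855. Total 855.
Order ((T₁ T₂) T₃): (T₁ T₂): 8×9 by 9×11 → 8×11, cost 8·9·11 = 792; ((T₁ T₂) T₃): 8×11 by 11×5 → 8×5, cost 8·11·5 = 440; cumulative 1232. Total 1232.
Minimum: 855.

855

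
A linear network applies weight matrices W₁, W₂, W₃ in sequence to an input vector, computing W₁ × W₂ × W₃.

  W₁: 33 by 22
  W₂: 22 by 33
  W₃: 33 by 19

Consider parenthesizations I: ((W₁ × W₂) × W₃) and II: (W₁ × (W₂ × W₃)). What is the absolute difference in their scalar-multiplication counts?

Order I = ((W₁ × W₂) × W₃): (W₁ × W₂): 33×22 by 22×33 → 33×33, cost 33·22·33 = 23958; ((W₁ × W₂) × W₃): 33×33 by 33×19 → 33×19, cost 33·33·19 = 20691; cumulative 44649. Total 44649.
Order II = (W₁ × (W₂ × W₃)): (W₂ × W₃): 22×33 by 33×19 → 22×19, cost 22·33·19 = 13794; (W₁ × (W₂ × W₃)): 33×22 by 22×19 → 33×19, cost 33·22·19 = 13794; cumulative 27588. Total 27588.
Difference: |44649 − 27588| = 17061.

17061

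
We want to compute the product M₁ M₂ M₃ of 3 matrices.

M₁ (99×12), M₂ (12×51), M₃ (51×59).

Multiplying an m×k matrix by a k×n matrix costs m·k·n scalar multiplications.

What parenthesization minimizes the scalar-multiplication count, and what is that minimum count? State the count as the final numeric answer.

(M₁ (M₂ M₃)): cost 106200.
((M₁ M₂) M₃): cost 358479.
Optimal: (M₁ (M₂ M₃)) with cost 106200.

106200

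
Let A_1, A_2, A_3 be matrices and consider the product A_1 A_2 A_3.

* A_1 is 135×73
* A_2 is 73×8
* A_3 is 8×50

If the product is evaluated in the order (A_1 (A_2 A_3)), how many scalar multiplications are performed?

(A_2 A_3): 73×8 by 8×50 → 73×50, cost 73·8·50 = 29200
(A_1 (A_2 A_3)): 135×73 by 73×50 → 135×50, cost 135·73·50 = 492750; cumulative 521950
Total: 521950 scalar multiplications.

521950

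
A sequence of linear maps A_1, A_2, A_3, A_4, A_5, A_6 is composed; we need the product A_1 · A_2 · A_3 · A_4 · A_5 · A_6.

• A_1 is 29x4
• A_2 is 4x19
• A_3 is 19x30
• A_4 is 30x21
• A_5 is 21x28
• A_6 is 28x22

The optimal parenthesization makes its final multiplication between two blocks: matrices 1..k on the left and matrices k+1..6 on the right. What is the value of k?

Adjacent pairs: A_1A_2 = 29·4·19 = 2204; A_2A_3 = 4·19·30 = 2280; A_3A_4 = 19·30·21 = 11970; A_4A_5 = 30·21·28 = 17640; A_5A_6 = 21·28·22 = 12936.
Length 3: A_1..A_3: k=1: 0+2280+29·4·30=5760; k=2: 2204+0+29·19·30=18734 → min 5760 | A_2..A_4: k=2: 0+11970+4·19·21=13566; k=3: 2280+0+4·30·21=4800 → min 4800 | A_3..A_5: k=3: 0+17640+19·30·28=33600; k=4: 11970+0+19·21·28=23142 → min 23142 | A_4..A_6: k=4: 0+12936+30·21·22=26796; k=5: 17640+0+30·28·22=36120 → min 26796.
Length 4: A_1..A_4: k=1: 0+4800+29·4·21=7236; k=2: 2204+11970+29·19·21=25745; k=3: 5760+0+29·30·21=24030 → min 7236 | A_2..A_5: k=2: 0+23142+4·19·28=25270; k=3: 2280+17640+4·30·28=23280; k=4: 4800+0+4·21·28=7152 → min 7152 | A_3..A_6: k=3: 0+26796+19·30·22=39336; k=4: 11970+12936+19·21·22=33684; k=5: 23142+0+19·28·22=34846 → min 33684.
Length 5: A_1..A_5: k=1: 0+7152+29·4·28=10400; k=2: 2204+23142+29·19·28=40774; k=3: 5760+17640+29·30·28=47760; k=4: 7236+0+29·21·28=24288 → min 10400 | A_2..A_6: k=2: 0+33684+4·19·22=35356; k=3: 2280+26796+4·30·22=31716; k=4: 4800+12936+4·21·22=19584; k=5: 7152+0+4·28·22=9616 → min 9616.
Top-level splits: k=1: (A_1..A_1)·(A_2..A_6) → 0+9616+29·4·22 = 12168; k=2: (A_1..A_2)·(A_3..A_6) → 2204+33684+29·19·22 = 48010; k=3: (A_1..A_3)·(A_4..A_6) → 5760+26796+29·30·22 = 51696; k=4: (A_1..A_4)·(A_5..A_6) → 7236+12936+29·21·22 = 33570; k=5: (A_1..A_5)·(A_6..A_6) → 10400+0+29·28·22 = 28264.
Best split is after A_1, i.e. k = 1.

1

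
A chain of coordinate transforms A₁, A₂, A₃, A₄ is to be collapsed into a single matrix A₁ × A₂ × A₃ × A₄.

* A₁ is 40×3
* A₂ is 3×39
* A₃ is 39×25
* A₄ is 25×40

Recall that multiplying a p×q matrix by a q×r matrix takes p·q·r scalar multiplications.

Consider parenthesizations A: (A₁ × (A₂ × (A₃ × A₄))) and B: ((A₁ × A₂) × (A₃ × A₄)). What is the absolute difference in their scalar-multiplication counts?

57600

Order A = (A₁ × (A₂ × (A₃ × A₄))): (A₃ × A₄): 39×25 by 25×40 → 39×40, cost 39·25·40 = 39000; (A₂ × (A₃ × A₄)): 3×39 by 39×40 → 3×40, cost 3·39·40 = 4680; cumulative 43680; (A₁ × (A₂ × (A₃ × A₄))): 40×3 by 3×40 → 40×40, cost 40·3·40 = 4800; cumulative 48480. Total 48480.
Order B = ((A₁ × A₂) × (A₃ × A₄)): (A₁ × A₂): 40×3 by 3×39 → 40×39, cost 40·3·39 = 4680; (A₃ × A₄): 39×25 by 25×40 → 39×40, cost 39·25·40 = 39000; ((A₁ × A₂) × (A₃ × A₄)): 40×39 by 39×40 → 40×40, cost 40·39·40 = 62400; cumulative 106080. Total 106080.
Difference: |48480 − 106080| = 57600.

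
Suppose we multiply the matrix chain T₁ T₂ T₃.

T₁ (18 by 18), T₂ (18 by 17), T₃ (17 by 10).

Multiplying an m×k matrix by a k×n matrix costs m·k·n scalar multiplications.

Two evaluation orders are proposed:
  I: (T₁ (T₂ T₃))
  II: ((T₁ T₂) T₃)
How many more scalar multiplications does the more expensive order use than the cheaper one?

2268

Order I = (T₁ (T₂ T₃)): (T₂ T₃): 18×17 by 17×10 → 18×10, cost 18·17·10 = 3060; (T₁ (T₂ T₃)): 18×18 by 18×10 → 18×10, cost 18·18·10 = 3240; cumulative 6300. Total 6300.
Order II = ((T₁ T₂) T₃): (T₁ T₂): 18×18 by 18×17 → 18×17, cost 18·18·17 = 5508; ((T₁ T₂) T₃): 18×17 by 17×10 → 18×10, cost 18·17·10 = 3060; cumulative 8568. Total 8568.
Difference: |6300 − 8568| = 2268.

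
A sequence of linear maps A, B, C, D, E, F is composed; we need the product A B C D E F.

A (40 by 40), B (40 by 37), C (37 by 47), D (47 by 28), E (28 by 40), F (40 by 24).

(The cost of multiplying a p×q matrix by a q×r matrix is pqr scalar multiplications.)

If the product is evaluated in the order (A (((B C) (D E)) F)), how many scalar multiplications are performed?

274200

(B C): 40×37 by 37×47 → 40×47, cost 40·37·47 = 69560
(D E): 47×28 by 28×40 → 47×40, cost 47·28·40 = 52640
((B C) (D E)): 40×47 by 47×40 → 40×40, cost 40·47·40 = 75200; cumulative 197400
(((B C) (D E)) F): 40×40 by 40×24 → 40×24, cost 40·40·24 = 38400; cumulative 235800
(A (((B C) (D E)) F)): 40×40 by 40×24 → 40×24, cost 40·40·24 = 38400; cumulative 274200
Total: 274200 scalar multiplications.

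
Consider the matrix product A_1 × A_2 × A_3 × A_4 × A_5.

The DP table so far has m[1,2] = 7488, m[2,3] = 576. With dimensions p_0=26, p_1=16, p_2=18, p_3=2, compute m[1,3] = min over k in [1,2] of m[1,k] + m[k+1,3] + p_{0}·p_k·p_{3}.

1408

m[1,3] = min over k∈[1,2] of m[1,k]+m[k+1,3]+p_{0}·p_k·p_{3}.
k=1: 0 + 576 + 26·16·2 = 1408; k=2: 7488 + 0 + 26·18·2 = 8424.
Minimum: 1408 at k=1.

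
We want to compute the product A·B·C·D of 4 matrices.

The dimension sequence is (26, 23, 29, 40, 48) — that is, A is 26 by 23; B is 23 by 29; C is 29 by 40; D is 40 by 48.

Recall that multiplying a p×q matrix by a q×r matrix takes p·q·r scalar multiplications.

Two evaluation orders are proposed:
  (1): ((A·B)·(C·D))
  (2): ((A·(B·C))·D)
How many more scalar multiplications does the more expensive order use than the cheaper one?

Order (1) = ((A·B)·(C·D)): (A·B): 26×23 by 23×29 → 26×29, cost 26·23·29 = 17342; (C·D): 29×40 by 40×48 → 29×48, cost 29·40·48 = 55680; ((A·B)·(C·D)): 26×29 by 29×48 → 26×48, cost 26·29·48 = 36192; cumulative 109214. Total 109214.
Order (2) = ((A·(B·C))·D): (B·C): 23×29 by 29×40 → 23×40, cost 23·29·40 = 26680; (A·(B·C)): 26×23 by 23×40 → 26×40, cost 26·23·40 = 23920; cumulative 50600; ((A·(B·C))·D): 26×40 by 40×48 → 26×48, cost 26·40·48 = 49920; cumulative 100520. Total 100520.
Difference: |109214 − 100520| = 8694.

8694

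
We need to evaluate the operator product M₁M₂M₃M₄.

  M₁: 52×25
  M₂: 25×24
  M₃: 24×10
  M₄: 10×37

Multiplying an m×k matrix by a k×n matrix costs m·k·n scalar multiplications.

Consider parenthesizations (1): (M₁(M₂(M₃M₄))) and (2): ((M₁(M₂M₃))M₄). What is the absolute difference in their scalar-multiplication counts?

40940

Order (1) = (M₁(M₂(M₃M₄))): (M₃M₄): 24×10 by 10×37 → 24×37, cost 24·10·37 = 8880; (M₂(M₃M₄)): 25×24 by 24×37 → 25×37, cost 25·24·37 = 22200; cumulative 31080; (M₁(M₂(M₃M₄))): 52×25 by 25×37 → 52×37, cost 52·25·37 = 48100; cumulative 79180. Total 79180.
Order (2) = ((M₁(M₂M₃))M₄): (M₂M₃): 25×24 by 24×10 → 25×10, cost 25·24·10 = 6000; (M₁(M₂M₃)): 52×25 by 25×10 → 52×10, cost 52·25·10 = 13000; cumulative 19000; ((M₁(M₂M₃))M₄): 52×10 by 10×37 → 52×37, cost 52·10·37 = 19240; cumulative 38240. Total 38240.
Difference: |79180 − 38240| = 40940.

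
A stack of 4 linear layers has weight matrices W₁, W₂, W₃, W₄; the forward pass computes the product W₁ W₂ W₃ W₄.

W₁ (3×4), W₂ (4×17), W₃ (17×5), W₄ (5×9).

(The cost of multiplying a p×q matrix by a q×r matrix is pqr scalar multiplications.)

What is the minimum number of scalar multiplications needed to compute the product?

Adjacent pairs: W₁W₂ = 3·4·17 = 204; W₂W₃ = 4·17·5 = 340; W₃W₄ = 17·5·9 = 765.
Length 3: W₁..W₃: k=1: 0+340+3·4·5=400; k=2: 204+0+3·17·5=459 → min 400 | W₂..W₄: k=2: 0+765+4·17·9=1377; k=3: 340+0+4·5·9=520 → min 520.
Length 4: W₁..W₄: k=1: 0+520+3·4·9=628; k=2: 204+765+3·17·9=1428; k=3: 400+0+3·5·9=535 → min 535.
Optimal order: ((W₁ (W₂ W₃)) W₄) with cost 535.

535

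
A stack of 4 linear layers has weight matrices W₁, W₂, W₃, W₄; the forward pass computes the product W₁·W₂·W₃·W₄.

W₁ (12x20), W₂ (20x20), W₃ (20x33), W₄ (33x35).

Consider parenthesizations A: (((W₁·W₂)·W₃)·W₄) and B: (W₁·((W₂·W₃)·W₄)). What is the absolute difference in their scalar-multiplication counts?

Order A = (((W₁·W₂)·W₃)·W₄): (W₁·W₂): 12×20 by 20×20 → 12×20, cost 12·20·20 = 4800; ((W₁·W₂)·W₃): 12×20 by 20×33 → 12×33, cost 12·20·33 = 7920; cumulative 12720; (((W₁·W₂)·W₃)·W₄): 12×33 by 33×35 → 12×35, cost 12·33·35 = 13860; cumulative 26580. Total 26580.
Order B = (W₁·((W₂·W₃)·W₄)): (W₂·W₃): 20×20 by 20×33 → 20×33, cost 20·20·33 = 13200; ((W₂·W₃)·W₄): 20×33 by 33×35 → 20×35, cost 20·33·35 = 23100; cumulative 36300; (W₁·((W₂·W₃)·W₄)): 12×20 by 20×35 → 12×35, cost 12·20·35 = 8400; cumulative 44700. Total 44700.
Difference: |26580 − 44700| = 18120.

18120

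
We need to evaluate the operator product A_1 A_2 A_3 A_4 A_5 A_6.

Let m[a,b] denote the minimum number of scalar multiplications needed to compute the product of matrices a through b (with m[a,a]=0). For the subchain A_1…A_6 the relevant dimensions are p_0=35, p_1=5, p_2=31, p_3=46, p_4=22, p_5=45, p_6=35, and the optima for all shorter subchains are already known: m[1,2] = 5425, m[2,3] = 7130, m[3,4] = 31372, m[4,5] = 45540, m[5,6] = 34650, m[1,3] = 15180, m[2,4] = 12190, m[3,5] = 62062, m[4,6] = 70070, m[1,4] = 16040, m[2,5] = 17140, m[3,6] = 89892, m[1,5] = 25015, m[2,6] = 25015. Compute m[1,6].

m[1,6] = min over k∈[1,5] of m[1,k]+m[k+1,6]+p_{0}·p_k·p_{6}.
k=1: 0 + 25015 + 35·5·35 = 31140; k=2: 5425 + 89892 + 35·31·35 = 133292; k=3: 15180 + 70070 + 35·46·35 = 141600; k=4: 16040 + 34650 + 35·22·35 = 77640; k=5: 25015 + 0 + 35·45·35 = 80140.
Minimum: 31140 at k=1.

31140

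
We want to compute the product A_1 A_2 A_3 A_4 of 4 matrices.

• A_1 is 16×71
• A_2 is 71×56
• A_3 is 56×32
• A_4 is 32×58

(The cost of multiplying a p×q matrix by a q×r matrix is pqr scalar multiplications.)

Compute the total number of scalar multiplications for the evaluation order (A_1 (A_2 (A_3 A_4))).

400432

(A_3 A_4): 56×32 by 32×58 → 56×58, cost 56·32·58 = 103936
(A_2 (A_3 A_4)): 71×56 by 56×58 → 71×58, cost 71·56·58 = 230608; cumulative 334544
(A_1 (A_2 (A_3 A_4))): 16×71 by 71×58 → 16×58, cost 16·71·58 = 65888; cumulative 400432
Total: 400432 scalar multiplications.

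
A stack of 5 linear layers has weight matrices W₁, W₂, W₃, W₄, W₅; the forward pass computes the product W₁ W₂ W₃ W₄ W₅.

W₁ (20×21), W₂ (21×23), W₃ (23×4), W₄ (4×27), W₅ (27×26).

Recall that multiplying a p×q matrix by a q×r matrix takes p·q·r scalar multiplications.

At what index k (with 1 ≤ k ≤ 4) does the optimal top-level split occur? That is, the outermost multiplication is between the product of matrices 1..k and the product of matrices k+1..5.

3

Adjacent pairs: W₁W₂ = 20·21·23 = 9660; W₂W₃ = 21·23·4 = 1932; W₃W₄ = 23·4·27 = 2484; W₄W₅ = 4·27·26 = 2808.
Length 3: W₁..W₃: k=1: 0+1932+20·21·4=3612; k=2: 9660+0+20·23·4=11500 → min 3612 | W₂..W₄: k=2: 0+2484+21·23·27=15525; k=3: 1932+0+21·4·27=4200 → min 4200 | W₃..W₅: k=3: 0+2808+23·4·26=5200; k=4: 2484+0+23·27·26=18630 → min 5200.
Length 4: W₁..W₄: k=1: 0+4200+20·21·27=15540; k=2: 9660+2484+20·23·27=24564; k=3: 3612+0+20·4·27=5772 → min 5772 | W₂..W₅: k=2: 0+5200+21·23·26=17758; k=3: 1932+2808+21·4·26=6924; k=4: 4200+0+21·27·26=18942 → min 6924.
Top-level splits: k=1: (W₁..W₁)·(W₂..W₅) → 0+6924+20·21·26 = 17844; k=2: (W₁..W₂)·(W₃..W₅) → 9660+5200+20·23·26 = 26820; k=3: (W₁..W₃)·(W₄..W₅) → 3612+2808+20·4·26 = 8500; k=4: (W₁..W₄)·(W₅..W₅) → 5772+0+20·27·26 = 19812.
Best split is after W₃, i.e. k = 3.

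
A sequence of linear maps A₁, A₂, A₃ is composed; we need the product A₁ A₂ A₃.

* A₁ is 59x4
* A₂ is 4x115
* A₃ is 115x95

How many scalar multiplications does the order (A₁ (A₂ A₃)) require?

66120

(A₂ A₃): 4×115 by 115×95 → 4×95, cost 4·115·95 = 43700
(A₁ (A₂ A₃)): 59×4 by 4×95 → 59×95, cost 59·4·95 = 22420; cumulative 66120
Total: 66120 scalar multiplications.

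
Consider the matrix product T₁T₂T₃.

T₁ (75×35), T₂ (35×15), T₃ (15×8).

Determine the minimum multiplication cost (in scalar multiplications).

25200

Order (T₁(T₂T₃)): (T₂T₃): 35×15 by 15×8 → 35×8, cost 35·15·8 = 4200; (T₁(T₂T₃)): 75×35 by 35×8 → 75×8, cost 75·35·8 = 21000; cumulative 25200. Total 25200.
Order ((T₁T₂)T₃): (T₁T₂): 75×35 by 35×15 → 75×15, cost 75·35·15 = 39375; ((T₁T₂)T₃): 75×15 by 15×8 → 75×8, cost 75·15·8 = 9000; cumulative 48375. Total 48375.
Minimum: 25200.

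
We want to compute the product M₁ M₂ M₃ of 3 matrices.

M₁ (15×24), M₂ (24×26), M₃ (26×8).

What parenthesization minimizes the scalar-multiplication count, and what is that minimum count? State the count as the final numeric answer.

7872

(M₁ (M₂ M₃)): cost 7872.
((M₁ M₂) M₃): cost 12480.
Optimal: (M₁ (M₂ M₃)) with cost 7872.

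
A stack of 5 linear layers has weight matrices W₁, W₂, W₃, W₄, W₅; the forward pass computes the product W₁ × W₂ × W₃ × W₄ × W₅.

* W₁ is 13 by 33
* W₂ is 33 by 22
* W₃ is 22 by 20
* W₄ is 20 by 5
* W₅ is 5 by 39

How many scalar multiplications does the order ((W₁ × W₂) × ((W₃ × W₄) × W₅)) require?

(W₁ × W₂): 13×33 by 33×22 → 13×22, cost 13·33·22 = 9438
(W₃ × W₄): 22×20 by 20×5 → 22×5, cost 22·20·5 = 2200
((W₃ × W₄) × W₅): 22×5 by 5×39 → 22×39, cost 22·5·39 = 4290; cumulative 6490
((W₁ × W₂) × ((W₃ × W₄) × W₅)): 13×22 by 22×39 → 13×39, cost 13·22·39 = 11154; cumulative 27082
Total: 27082 scalar multiplications.

27082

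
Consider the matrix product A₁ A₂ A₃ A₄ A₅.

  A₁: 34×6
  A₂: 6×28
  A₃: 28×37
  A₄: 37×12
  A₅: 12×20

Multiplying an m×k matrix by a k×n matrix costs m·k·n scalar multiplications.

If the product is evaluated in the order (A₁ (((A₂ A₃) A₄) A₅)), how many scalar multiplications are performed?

(A₂ A₃): 6×28 by 28×37 → 6×37, cost 6·28·37 = 6216
((A₂ A₃) A₄): 6×37 by 37×12 → 6×12, cost 6·37·12 = 2664; cumulative 8880
(((A₂ A₃) A₄) A₅): 6×12 by 12×20 → 6×20, cost 6·12·20 = 1440; cumulative 10320
(A₁ (((A₂ A₃) A₄) A₅)): 34×6 by 6×20 → 34×20, cost 34·6·20 = 4080; cumulative 14400
Total: 14400 scalar multiplications.

14400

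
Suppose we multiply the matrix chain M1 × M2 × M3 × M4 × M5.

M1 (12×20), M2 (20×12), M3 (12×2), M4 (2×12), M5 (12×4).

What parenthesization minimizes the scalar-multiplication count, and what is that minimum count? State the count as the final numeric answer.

1152

Adjacent pairs: M1M2 = 12·20·12 = 2880; M2M3 = 20·12·2 = 480; M3M4 = 12·2·12 = 288; M4M5 = 2·12·4 = 96.
Length 3: M1..M3: k=1: 0+480+12·20·2=960; k=2: 2880+0+12·12·2=3168 → min 960 | M2..M4: k=2: 0+288+20·12·12=3168; k=3: 480+0+20·2·12=960 → min 960 | M3..M5: k=3: 0+96+12·2·4=192; k=4: 288+0+12·12·4=864 → min 192.
Length 4: M1..M4: k=1: 0+960+12·20·12=3840; k=2: 2880+288+12·12·12=4896; k=3: 960+0+12·2·12=1248 → min 1248 | M2..M5: k=2: 0+192+20·12·4=1152; k=3: 480+96+20·2·4=736; k=4: 960+0+20·12·4=1920 → min 736.
Length 5: M1..M5: k=1: 0+736+12·20·4=1696; k=2: 2880+192+12·12·4=3648; k=3: 960+96+12·2·4=1152; k=4: 1248+0+12·12·4=1824 → min 1152.
Optimal parenthesization: ((M1 × (M2 × M3)) × (M4 × M5)) with cost 1152.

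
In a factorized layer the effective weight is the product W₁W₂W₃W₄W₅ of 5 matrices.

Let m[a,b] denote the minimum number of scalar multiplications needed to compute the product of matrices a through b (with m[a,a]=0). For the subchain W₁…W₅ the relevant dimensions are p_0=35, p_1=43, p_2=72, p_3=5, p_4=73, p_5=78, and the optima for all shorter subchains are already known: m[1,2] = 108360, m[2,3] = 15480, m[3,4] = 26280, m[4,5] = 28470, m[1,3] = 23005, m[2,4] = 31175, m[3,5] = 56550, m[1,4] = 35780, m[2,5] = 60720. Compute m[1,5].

65125

m[1,5] = min over k∈[1,4] of m[1,k]+m[k+1,5]+p_{0}·p_k·p_{5}.
k=1: 0 + 60720 + 35·43·78 = 178110; k=2: 108360 + 56550 + 35·72·78 = 361470; k=3: 23005 + 28470 + 35·5·78 = 65125; k=4: 35780 + 0 + 35·73·78 = 235070.
Minimum: 65125 at k=3.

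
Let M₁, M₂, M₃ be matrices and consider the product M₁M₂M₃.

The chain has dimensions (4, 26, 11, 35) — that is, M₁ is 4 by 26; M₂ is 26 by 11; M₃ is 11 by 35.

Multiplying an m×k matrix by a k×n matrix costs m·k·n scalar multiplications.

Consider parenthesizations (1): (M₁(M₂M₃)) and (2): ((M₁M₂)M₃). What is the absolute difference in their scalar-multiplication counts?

10966

Order (1) = (M₁(M₂M₃)): (M₂M₃): 26×11 by 11×35 → 26×35, cost 26·11·35 = 10010; (M₁(M₂M₃)): 4×26 by 26×35 → 4×35, cost 4·26·35 = 3640; cumulative 13650. Total 13650.
Order (2) = ((M₁M₂)M₃): (M₁M₂): 4×26 by 26×11 → 4×11, cost 4·26·11 = 1144; ((M₁M₂)M₃): 4×11 by 11×35 → 4×35, cost 4·11·35 = 1540; cumulative 2684. Total 2684.
Difference: |13650 − 2684| = 10966.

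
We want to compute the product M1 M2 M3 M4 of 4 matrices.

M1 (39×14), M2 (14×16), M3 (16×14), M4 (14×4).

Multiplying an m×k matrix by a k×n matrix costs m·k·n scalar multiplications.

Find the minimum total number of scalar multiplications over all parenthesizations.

3976

Adjacent pairs: M1M2 = 39·14·16 = 8736; M2M3 = 14·16·14 = 3136; M3M4 = 16·14·4 = 896.
Length 3: M1..M3: k=1: 0+3136+39·14·14=10780; k=2: 8736+0+39·16·14=17472 → min 10780 | M2..M4: k=2: 0+896+14·16·4=1792; k=3: 3136+0+14·14·4=3920 → min 1792.
Length 4: M1..M4: k=1: 0+1792+39·14·4=3976; k=2: 8736+896+39·16·4=12128; k=3: 10780+0+39·14·4=12964 → min 3976.
Optimal order: (M1 (M2 (M3 M4))) with cost 3976.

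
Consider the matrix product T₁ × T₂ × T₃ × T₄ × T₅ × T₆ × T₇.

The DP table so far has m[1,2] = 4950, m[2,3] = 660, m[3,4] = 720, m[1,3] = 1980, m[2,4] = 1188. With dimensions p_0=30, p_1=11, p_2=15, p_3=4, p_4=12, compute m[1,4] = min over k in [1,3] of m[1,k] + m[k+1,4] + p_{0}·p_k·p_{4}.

3420

m[1,4] = min over k∈[1,3] of m[1,k]+m[k+1,4]+p_{0}·p_k·p_{4}.
k=1: 0 + 1188 + 30·11·12 = 5148; k=2: 4950 + 720 + 30·15·12 = 11070; k=3: 1980 + 0 + 30·4·12 = 3420.
Minimum: 3420 at k=3.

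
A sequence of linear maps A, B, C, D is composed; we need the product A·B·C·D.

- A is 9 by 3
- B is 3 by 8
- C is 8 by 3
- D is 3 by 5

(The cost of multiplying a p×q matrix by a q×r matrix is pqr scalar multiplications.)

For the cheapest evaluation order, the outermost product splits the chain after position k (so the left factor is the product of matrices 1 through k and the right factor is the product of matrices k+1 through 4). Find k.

Adjacent pairs: AB = 9·3·8 = 216; BC = 3·8·3 = 72; CD = 8·3·5 = 120.
Length 3: A..C: k=1: 0+72+9·3·3=153; k=2: 216+0+9·8·3=432 → min 153 | B..D: k=2: 0+120+3·8·5=240; k=3: 72+0+3·3·5=117 → min 117.
Top-level splits: k=1: (A..A)·(B..D) → 0+117+9·3·5 = 252; k=2: (A..B)·(C..D) → 216+120+9·8·5 = 696; k=3: (A..C)·(D..D) → 153+0+9·3·5 = 288.
Best split is after A, i.e. k = 1.

1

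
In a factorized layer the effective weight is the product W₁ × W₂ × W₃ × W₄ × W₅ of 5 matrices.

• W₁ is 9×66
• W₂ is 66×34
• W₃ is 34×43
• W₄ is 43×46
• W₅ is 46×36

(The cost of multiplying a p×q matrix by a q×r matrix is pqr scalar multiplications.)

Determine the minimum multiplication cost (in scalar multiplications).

66060

Adjacent pairs: W₁W₂ = 9·66·34 = 20196; W₂W₃ = 66·34·43 = 96492; W₃W₄ = 34·43·46 = 67252; W₄W₅ = 43·46·36 = 71208.
Length 3: W₁..W₃: k=1: 0+96492+9·66·43=122034; k=2: 20196+0+9·34·43=33354 → min 33354 | W₂..W₄: k=2: 0+67252+66·34·46=170476; k=3: 96492+0+66·43·46=227040 → min 170476 | W₃..W₅: k=3: 0+71208+34·43·36=123840; k=4: 67252+0+34·46·36=123556 → min 123556.
Length 4: W₁..W₄: k=1: 0+170476+9·66·46=197800; k=2: 20196+67252+9·34·46=101524; k=3: 33354+0+9·43·46=51156 → min 51156 | W₂..W₅: k=2: 0+123556+66·34·36=204340; k=3: 96492+71208+66·43·36=269868; k=4: 170476+0+66·46·36=279772 → min 204340.
Length 5: W₁..W₅: k=1: 0+204340+9·66·36=225724; k=2: 20196+123556+9·34·36=154768; k=3: 33354+71208+9·43·36=118494; k=4: 51156+0+9·46·36=66060 → min 66060.
Optimal order: ((((W₁ × W₂) × W₃) × W₄) × W₅) with cost 66060.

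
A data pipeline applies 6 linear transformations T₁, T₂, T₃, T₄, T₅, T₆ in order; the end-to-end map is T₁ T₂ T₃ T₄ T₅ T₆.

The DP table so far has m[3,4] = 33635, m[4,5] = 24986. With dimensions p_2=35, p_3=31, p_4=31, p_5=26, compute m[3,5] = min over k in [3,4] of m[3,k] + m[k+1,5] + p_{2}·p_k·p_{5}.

m[3,5] = min over k∈[3,4] of m[3,k]+m[k+1,5]+p_{2}·p_k·p_{5}.
k=3: 0 + 24986 + 35·31·26 = 53196; k=4: 33635 + 0 + 35·31·26 = 61845.
Minimum: 53196 at k=3.

53196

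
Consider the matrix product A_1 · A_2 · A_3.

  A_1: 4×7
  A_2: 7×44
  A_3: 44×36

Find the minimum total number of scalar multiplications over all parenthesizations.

7568

Order (A_1 · (A_2 · A_3)): (A_2 · A_3): 7×44 by 44×36 → 7×36, cost 7·44·36 = 11088; (A_1 · (A_2 · A_3)): 4×7 by 7×36 → 4×36, cost 4·7·36 = 1008; cumulative 12096. Total 12096.
Order ((A_1 · A_2) · A_3): (A_1 · A_2): 4×7 by 7×44 → 4×44, cost 4·7·44 = 1232; ((A_1 · A_2) · A_3): 4×44 by 44×36 → 4×36, cost 4·44·36 = 6336; cumulative 7568. Total 7568.
Minimum: 7568.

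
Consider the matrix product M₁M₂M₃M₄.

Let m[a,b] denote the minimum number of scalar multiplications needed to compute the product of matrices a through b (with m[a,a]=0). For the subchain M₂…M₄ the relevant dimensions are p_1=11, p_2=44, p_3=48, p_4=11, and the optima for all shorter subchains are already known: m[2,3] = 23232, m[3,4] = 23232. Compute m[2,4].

28556

m[2,4] = min over k∈[2,3] of m[2,k]+m[k+1,4]+p_{1}·p_k·p_{4}.
k=2: 0 + 23232 + 11·44·11 = 28556; k=3: 23232 + 0 + 11·48·11 = 29040.
Minimum: 28556 at k=2.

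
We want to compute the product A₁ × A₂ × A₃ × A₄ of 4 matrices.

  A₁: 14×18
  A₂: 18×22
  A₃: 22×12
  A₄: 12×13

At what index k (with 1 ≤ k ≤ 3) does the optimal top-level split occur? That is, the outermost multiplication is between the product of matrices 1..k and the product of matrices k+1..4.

3

Adjacent pairs: A₁A₂ = 14·18·22 = 5544; A₂A₃ = 18·22·12 = 4752; A₃A₄ = 22·12·13 = 3432.
Length 3: A₁..A₃: k=1: 0+4752+14·18·12=7776; k=2: 5544+0+14·22·12=9240 → min 7776 | A₂..A₄: k=2: 0+3432+18·22·13=8580; k=3: 4752+0+18·12·13=7560 → min 7560.
Top-level splits: k=1: (A₁..A₁)·(A₂..A₄) → 0+7560+14·18·13 = 10836; k=2: (A₁..A₂)·(A₃..A₄) → 5544+3432+14·22·13 = 12980; k=3: (A₁..A₃)·(A₄..A₄) → 7776+0+14·12·13 = 9960.
Best split is after A₃, i.e. k = 3.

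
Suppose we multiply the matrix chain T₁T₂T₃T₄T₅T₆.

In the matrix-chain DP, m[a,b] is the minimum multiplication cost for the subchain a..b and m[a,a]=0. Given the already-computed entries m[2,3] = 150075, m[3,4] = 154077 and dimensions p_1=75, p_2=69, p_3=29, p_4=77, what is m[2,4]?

m[2,4] = min over k∈[2,3] of m[2,k]+m[k+1,4]+p_{1}·p_k·p_{4}.
k=2: 0 + 154077 + 75·69·77 = 552552; k=3: 150075 + 0 + 75·29·77 = 317550.
Minimum: 317550 at k=3.

317550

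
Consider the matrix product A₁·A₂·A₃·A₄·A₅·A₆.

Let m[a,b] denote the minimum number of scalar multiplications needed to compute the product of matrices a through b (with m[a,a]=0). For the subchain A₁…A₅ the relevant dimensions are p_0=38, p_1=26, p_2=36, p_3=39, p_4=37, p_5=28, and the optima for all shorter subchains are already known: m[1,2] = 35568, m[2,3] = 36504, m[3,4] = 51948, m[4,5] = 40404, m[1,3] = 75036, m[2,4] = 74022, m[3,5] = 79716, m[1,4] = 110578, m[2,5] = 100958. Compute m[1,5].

m[1,5] = min over k∈[1,4] of m[1,k]+m[k+1,5]+p_{0}·p_k·p_{5}.
k=1: 0 + 100958 + 38·26·28 = 128622; k=2: 35568 + 79716 + 38·36·28 = 153588; k=3: 75036 + 40404 + 38·39·28 = 156936; k=4: 110578 + 0 + 38·37·28 = 149946.
Minimum: 128622 at k=1.

128622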